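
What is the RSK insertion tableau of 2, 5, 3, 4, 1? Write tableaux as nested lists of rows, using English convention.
Insert 2: appended to row 1. P = [[2]].
Insert 5: appended to row 1. P = [[2, 5]].
Insert 3: 3 bumps 5 from row 1; 5 starts row 2. P = [[2, 3], [5]].
Insert 4: appended to row 1. P = [[2, 3, 4], [5]].
Insert 1: 1 bumps 2 from row 1; 2 bumps 5 from row 2; 5 starts row 3. P = [[1, 3, 4], [2], [5]].

So P = [[1, 3, 4], [2], [5]].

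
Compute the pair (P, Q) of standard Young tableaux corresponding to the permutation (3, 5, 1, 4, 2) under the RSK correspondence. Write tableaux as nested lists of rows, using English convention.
Insert each entry of the permutation into P by Schensted row insertion, recording in Q the position of each new cell.

Insert 3: appended to row 1. P = [[3]], Q = [[1]].
Insert 5: appended to row 1. P = [[3, 5]], Q = [[1, 2]].
Insert 1: 1 bumps 3 from row 1; 3 starts row 2. P = [[1, 5], [3]], Q = [[1, 2], [3]].
Insert 4: 4 bumps 5 from row 1; 5 appends to row 2. P = [[1, 4], [3, 5]], Q = [[1, 2], [3, 4]].
Insert 2: 2 bumps 4 from row 1; 4 bumps 5 from row 2; 5 starts row 3. P = [[1, 2], [3, 4], [5]], Q = [[1, 2], [3, 4], [5]].

So P = [[1, 2], [3, 4], [5]], Q = [[1, 2], [3, 4], [5]].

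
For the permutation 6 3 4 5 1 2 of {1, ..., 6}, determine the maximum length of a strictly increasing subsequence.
3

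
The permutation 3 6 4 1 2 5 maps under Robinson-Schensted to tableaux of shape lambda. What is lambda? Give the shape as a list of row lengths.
Row-insert each entry into an empty tableau.

After inserting 3: P = [[3]].
After inserting 6: P = [[3, 6]].
After inserting 4: P = [[3, 4], [6]].
After inserting 1: P = [[1, 4], [3], [6]].
After inserting 2: P = [[1, 2], [3, 4], [6]].
After inserting 5: P = [[1, 2, 5], [3, 4], [6]].

The final insertion tableau P = [[1, 2, 5], [3, 4], [6]] has shape [3, 2, 1].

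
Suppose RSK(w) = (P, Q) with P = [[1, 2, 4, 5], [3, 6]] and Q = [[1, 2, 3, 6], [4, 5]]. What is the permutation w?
Reverse the RSK construction: for i from n down to 1, find the cell of Q containing i, remove the entry at that cell from P, and reverse-bump it up through P; the value ejected from row 1 is w(i).

Step i=6: Q has 6 at row 1, column 4; remove that cell from P, ejecting 5. So w(6) = 5. P is now [[1, 2, 4], [3, 6]].
Step i=5: Q has 5 at row 2, column 2; remove 6 from row 2 of P and reverse-bump: 6 enters row 1 and ejects 4. So w(5) = 4. P is now [[1, 2, 6], [3]].
Step i=4: Q has 4 at row 2, column 1; remove 3 from row 2 of P and reverse-bump: 3 enters row 1 and ejects 2. So w(4) = 2. P is now [[1, 3, 6]].
Step i=3: Q has 3 at row 1, column 3; remove that cell from P, ejecting 6. So w(3) = 6. P is now [[1, 3]].
Step i=2: Q has 2 at row 1, column 2; remove that cell from P, ejecting 3. So w(2) = 3. P is now [[1]].
Step i=1: Q has 1 at row 1, column 1; remove that cell from P, ejecting 1. So w(1) = 1. P is now [].

So w = 1 3 6 2 4 5.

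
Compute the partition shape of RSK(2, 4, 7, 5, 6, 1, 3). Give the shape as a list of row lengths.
Row-insert each entry into an empty tableau.

After inserting 2: P = [[2]].
After inserting 4: P = [[2, 4]].
After inserting 7: P = [[2, 4, 7]].
After inserting 5: P = [[2, 4, 5], [7]].
After inserting 6: P = [[2, 4, 5, 6], [7]].
After inserting 1: P = [[1, 4, 5, 6], [2], [7]].
After inserting 3: P = [[1, 3, 5, 6], [2, 4], [7]].

The final insertion tableau P = [[1, 3, 5, 6], [2, 4], [7]] has shape [4, 2, 1].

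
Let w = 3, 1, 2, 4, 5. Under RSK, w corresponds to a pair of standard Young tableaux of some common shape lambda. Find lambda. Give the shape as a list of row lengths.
[4, 1]

Row-insert each entry into an empty tableau.

After inserting 3: P = [[3]].
After inserting 1: P = [[1], [3]].
After inserting 2: P = [[1, 2], [3]].
After inserting 4: P = [[1, 2, 4], [3]].
After inserting 5: P = [[1, 2, 4, 5], [3]].

The final insertion tableau P = [[1, 2, 4, 5], [3]] has shape [4, 1].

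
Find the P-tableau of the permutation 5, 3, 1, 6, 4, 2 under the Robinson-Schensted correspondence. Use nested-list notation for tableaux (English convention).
Insert 5: appended to row 1. P = [[5]].
Insert 3: 3 bumps 5 from row 1; 5 starts row 2. P = [[3], [5]].
Insert 1: 1 bumps 3 from row 1; 3 bumps 5 from row 2; 5 starts row 3. P = [[1], [3], [5]].
Insert 6: appended to row 1. P = [[1, 6], [3], [5]].
Insert 4: 4 bumps 6 from row 1; 6 appends to row 2. P = [[1, 4], [3, 6], [5]].
Insert 2: 2 bumps 4 from row 1; 4 bumps 6 from row 2; 6 appends to row 3. P = [[1, 2], [3, 4], [5, 6]].

So P = [[1, 2], [3, 4], [5, 6]].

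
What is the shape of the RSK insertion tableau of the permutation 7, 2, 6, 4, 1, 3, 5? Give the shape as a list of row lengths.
Row-insert each entry into an empty tableau.

After inserting 7: P = [[7]].
After inserting 2: P = [[2], [7]].
After inserting 6: P = [[2, 6], [7]].
After inserting 4: P = [[2, 4], [6], [7]].
After inserting 1: P = [[1, 4], [2], [6], [7]].
After inserting 3: P = [[1, 3], [2, 4], [6], [7]].
After inserting 5: P = [[1, 3, 5], [2, 4], [6], [7]].

The final insertion tableau P = [[1, 3, 5], [2, 4], [6], [7]] has shape [3, 2, 1, 1].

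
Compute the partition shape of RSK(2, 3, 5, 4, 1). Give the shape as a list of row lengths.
Row-insert each entry into an empty tableau.

After inserting 2: P = [[2]].
After inserting 3: P = [[2, 3]].
After inserting 5: P = [[2, 3, 5]].
After inserting 4: P = [[2, 3, 4], [5]].
After inserting 1: P = [[1, 3, 4], [2], [5]].

The final insertion tableau P = [[1, 3, 4], [2], [5]] has shape [3, 1, 1].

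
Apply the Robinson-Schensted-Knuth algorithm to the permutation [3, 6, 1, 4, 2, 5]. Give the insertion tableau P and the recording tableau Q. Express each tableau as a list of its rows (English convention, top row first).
Insert each entry of the permutation into P by Schensted row insertion, recording in Q the position of each new cell.

Insert 3: appended to row 1. P = [[3]].
Insert 6: appended to row 1. P = [[3, 6]].
Insert 1: 1 bumps 3 from row 1; 3 starts row 2. P = [[1, 6], [3]].
Insert 4: 4 bumps 6 from row 1; 6 appends to row 2. P = [[1, 4], [3, 6]].
Insert 2: 2 bumps 4 from row 1; 4 bumps 6 from row 2; 6 starts row 3. P = [[1, 2], [3, 4], [6]].
Insert 5: appended to row 1. P = [[1, 2, 5], [3, 4], [6]].

So P = [[1, 2, 5], [3, 4], [6]], Q = [[1, 2, 6], [3, 4], [5]].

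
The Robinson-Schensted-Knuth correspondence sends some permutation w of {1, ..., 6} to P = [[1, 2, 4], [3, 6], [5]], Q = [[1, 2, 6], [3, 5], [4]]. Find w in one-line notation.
5 6 3 1 2 4

Reverse the RSK construction: for i from n down to 1, find the cell of Q containing i, remove the entry at that cell from P, and reverse-bump it up through P; the value ejected from row 1 is w(i).

Step i=6: Q has 6 at row 1, column 3; remove that cell from P, ejecting 4. So w(6) = 4. P is now [[1, 2], [3, 6], [5]].
Step i=5: Q has 5 at row 2, column 2; remove 6 from row 2 of P and reverse-bump: 6 enters row 1 and ejects 2. So w(5) = 2. P is now [[1, 6], [3], [5]].
Step i=4: Q has 4 at row 3, column 1; remove 5 from row 3 of P and reverse-bump: 5 enters row 2 and ejects 3; 3 enters row 1 and ejects 1. So w(4) = 1. P is now [[3, 6], [5]].
Step i=3: Q has 3 at row 2, column 1; remove 5 from row 2 of P and reverse-bump: 5 enters row 1 and ejects 3. So w(3) = 3. P is now [[5, 6]].
Step i=2: Q has 2 at row 1, column 2; remove that cell from P, ejecting 6. So w(2) = 6. P is now [[5]].
Step i=1: Q has 1 at row 1, column 1; remove that cell from P, ejecting 5. So w(1) = 5. P is now [].

So w = 5 6 3 1 2 4.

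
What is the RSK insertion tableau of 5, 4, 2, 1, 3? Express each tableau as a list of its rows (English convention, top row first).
P = [[1, 3], [2], [4], [5]]

Insert 5: appended to row 1. P = [[5]].
Insert 4: 4 bumps 5 from row 1; 5 starts row 2. P = [[4], [5]].
Insert 2: 2 bumps 4 from row 1; 4 bumps 5 from row 2; 5 starts row 3. P = [[2], [4], [5]].
Insert 1: 1 bumps 2 from row 1; 2 bumps 4 from row 2; 4 bumps 5 from row 3; 5 starts row 4. P = [[1], [2], [4], [5]].
Insert 3: appended to row 1. P = [[1, 3], [2], [4], [5]].

So P = [[1, 3], [2], [4], [5]].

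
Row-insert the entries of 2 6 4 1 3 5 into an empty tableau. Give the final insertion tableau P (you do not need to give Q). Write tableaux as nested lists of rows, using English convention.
Insert 2: appended to row 1. P = [[2]].
Insert 6: appended to row 1. P = [[2, 6]].
Insert 4: 4 bumps 6 from row 1; 6 starts row 2. P = [[2, 4], [6]].
Insert 1: 1 bumps 2 from row 1; 2 bumps 6 from row 2; 6 starts row 3. P = [[1, 4], [2], [6]].
Insert 3: 3 bumps 4 from row 1; 4 appends to row 2. P = [[1, 3], [2, 4], [6]].
Insert 5: appended to row 1. P = [[1, 3, 5], [2, 4], [6]].

So P = [[1, 3, 5], [2, 4], [6]].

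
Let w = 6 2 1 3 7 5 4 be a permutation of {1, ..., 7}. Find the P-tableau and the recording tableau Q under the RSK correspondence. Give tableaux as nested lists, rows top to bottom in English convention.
Insert each entry of the permutation into P by Schensted row insertion, recording in Q the position of each new cell.

Insert 6: appended to row 1. P = [[6]], Q = [[1]].
Insert 2: 2 bumps 6 from row 1; 6 starts row 2. P = [[2], [6]], Q = [[1], [2]].
Insert 1: 1 bumps 2 from row 1; 2 bumps 6 from row 2; 6 starts row 3. P = [[1], [2], [6]], Q = [[1], [2], [3]].
Insert 3: appended to row 1. P = [[1, 3], [2], [6]], Q = [[1, 4], [2], [3]].
Insert 7: appended to row 1. P = [[1, 3, 7], [2], [6]], Q = [[1, 4, 5], [2], [3]].
Insert 5: 5 bumps 7 from row 1; 7 appends to row 2. P = [[1, 3, 5], [2, 7], [6]], Q = [[1, 4, 5], [2, 6], [3]].
Insert 4: 4 bumps 5 from row 1; 5 bumps 7 from row 2; 7 appends to row 3. P = [[1, 3, 4], [2, 5], [6, 7]], Q = [[1, 4, 5], [2, 6], [3, 7]].

So P = [[1, 3, 4], [2, 5], [6, 7]], Q = [[1, 4, 5], [2, 6], [3, 7]].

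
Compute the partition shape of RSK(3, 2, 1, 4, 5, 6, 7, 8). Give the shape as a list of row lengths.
[6, 1, 1]

Row-insert each entry into an empty tableau.

After inserting 3: P = [[3]].
After inserting 2: P = [[2], [3]].
After inserting 1: P = [[1], [2], [3]].
After inserting 4: P = [[1, 4], [2], [3]].
After inserting 5: P = [[1, 4, 5], [2], [3]].
After inserting 6: P = [[1, 4, 5, 6], [2], [3]].
After inserting 7: P = [[1, 4, 5, 6, 7], [2], [3]].
After inserting 8: P = [[1, 4, 5, 6, 7, 8], [2], [3]].

The final insertion tableau P = [[1, 4, 5, 6, 7, 8], [2], [3]] has shape [6, 1, 1].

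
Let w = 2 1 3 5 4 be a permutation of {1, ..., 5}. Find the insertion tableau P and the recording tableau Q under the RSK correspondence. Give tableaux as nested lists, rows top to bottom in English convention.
P = [[1, 3, 4], [2, 5]], Q = [[1, 3, 4], [2, 5]]

Insert each entry of the permutation into P by Schensted row insertion, recording in Q the position of each new cell.

After inserting 2: P = [[2]].
After inserting 1: P = [[1], [2]].
After inserting 3: P = [[1, 3], [2]].
After inserting 5: P = [[1, 3, 5], [2]].
After inserting 4: P = [[1, 3, 4], [2, 5]].

So P = [[1, 3, 4], [2, 5]], Q = [[1, 3, 4], [2, 5]].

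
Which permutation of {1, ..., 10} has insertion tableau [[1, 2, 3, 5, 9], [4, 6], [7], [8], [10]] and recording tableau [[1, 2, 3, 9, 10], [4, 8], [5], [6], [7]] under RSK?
1 4 10 8 7 6 2 3 5 9

Reverse the RSK construction: for i from n down to 1, find the cell of Q containing i, remove the entry at that cell from P, and reverse-bump it up through P; the value ejected from row 1 is w(i).

Step i=10: Q has 10 at row 1, column 5; remove that cell from P, ejecting 9. So w(10) = 9. P is now [[1, 2, 3, 5], [4, 6], [7], [8], [10]].
Step i=9: Q has 9 at row 1, column 4; remove that cell from P, ejecting 5. So w(9) = 5. P is now [[1, 2, 3], [4, 6], [7], [8], [10]].
Step i=8: Q has 8 at row 2, column 2; remove 6 from row 2 of P and reverse-bump: 6 enters row 1 and ejects 3. So w(8) = 3. P is now [[1, 2, 6], [4], [7], [8], [10]].
Step i=7: Q has 7 at row 5, column 1; remove 10 from row 5 of P and reverse-bump: 10 enters row 4 and ejects 8; 8 enters row 3 and ejects 7; 7 enters row 2 and ejects 4; 4 enters row 1 and ejects 2. So w(7) = 2. P is now [[1, 4, 6], [7], [8], [10]].
Step i=6: Q has 6 at row 4, column 1; remove 10 from row 4 of P and reverse-bump: 10 enters row 3 and ejects 8; 8 enters row 2 and ejects 7; 7 enters row 1 and ejects 6. So w(6) = 6. P is now [[1, 4, 7], [8], [10]].
Step i=5: Q has 5 at row 3, column 1; remove 10 from row 3 of P and reverse-bump: 10 enters row 2 and ejects 8; 8 enters row 1 and ejects 7. So w(5) = 7. P is now [[1, 4, 8], [10]].
Step i=4: Q has 4 at row 2, column 1; remove 10 from row 2 of P and reverse-bump: 10 enters row 1 and ejects 8. So w(4) = 8. P is now [[1, 4, 10]].
Step i=3: Q has 3 at row 1, column 3; remove that cell from P, ejecting 10. So w(3) = 10. P is now [[1, 4]].
Step i=2: Q has 2 at row 1, column 2; remove that cell from P, ejecting 4. So w(2) = 4. P is now [[1]].
Step i=1: Q has 1 at row 1, column 1; remove that cell from P, ejecting 1. So w(1) = 1. P is now [].

So w = 1 4 10 8 7 6 2 3 5 9.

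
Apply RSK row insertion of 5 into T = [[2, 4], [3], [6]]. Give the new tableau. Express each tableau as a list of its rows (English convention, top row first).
5 is larger than every entry of row 1, so it is appended to row 1. The new tableau is [[2, 4, 5], [3], [6]].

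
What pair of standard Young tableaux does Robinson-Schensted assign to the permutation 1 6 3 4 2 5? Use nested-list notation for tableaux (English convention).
P = [[1, 2, 4, 5], [3], [6]], Q = [[1, 2, 4, 6], [3], [5]]

Insert each entry of the permutation into P by Schensted row insertion, recording in Q the position of each new cell.

After inserting 1: P = [[1]].
After inserting 6: P = [[1, 6]].
After inserting 3: P = [[1, 3], [6]].
After inserting 4: P = [[1, 3, 4], [6]].
After inserting 2: P = [[1, 2, 4], [3], [6]].
After inserting 5: P = [[1, 2, 4, 5], [3], [6]].

So P = [[1, 2, 4, 5], [3], [6]], Q = [[1, 2, 4, 6], [3], [5]].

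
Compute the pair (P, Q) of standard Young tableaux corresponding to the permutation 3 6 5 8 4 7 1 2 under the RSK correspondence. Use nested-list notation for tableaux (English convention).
Insert each entry of the permutation into P by Schensted row insertion, recording in Q the position of each new cell.

Insert 3: appended to row 1. P = [[3]], Q = [[1]].
Insert 6: appended to row 1. P = [[3, 6]], Q = [[1, 2]].
Insert 5: 5 bumps 6 from row 1; 6 starts row 2. P = [[3, 5], [6]], Q = [[1, 2], [3]].
Insert 8: appended to row 1. P = [[3, 5, 8], [6]], Q = [[1, 2, 4], [3]].
Insert 4: 4 bumps 5 from row 1; 5 bumps 6 from row 2; 6 starts row 3. P = [[3, 4, 8], [5], [6]], Q = [[1, 2, 4], [3], [5]].
Insert 7: 7 bumps 8 from row 1; 8 appends to row 2. P = [[3, 4, 7], [5, 8], [6]], Q = [[1, 2, 4], [3, 6], [5]].
Insert 1: 1 bumps 3 from row 1; 3 bumps 5 from row 2; 5 bumps 6 from row 3; 6 starts row 4. P = [[1, 4, 7], [3, 8], [5], [6]], Q = [[1, 2, 4], [3, 6], [5], [7]].
Insert 2: 2 bumps 4 from row 1; 4 bumps 8 from row 2; 8 appends to row 3. P = [[1, 2, 7], [3, 4], [5, 8], [6]], Q = [[1, 2, 4], [3, 6], [5, 8], [7]].

So P = [[1, 2, 7], [3, 4], [5, 8], [6]], Q = [[1, 2, 4], [3, 6], [5, 8], [7]].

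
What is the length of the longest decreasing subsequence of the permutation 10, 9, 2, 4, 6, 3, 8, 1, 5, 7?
5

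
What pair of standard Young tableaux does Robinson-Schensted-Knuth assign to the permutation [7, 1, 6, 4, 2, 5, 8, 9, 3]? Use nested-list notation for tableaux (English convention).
P = [[1, 2, 3, 8, 9], [4, 5], [6], [7]], Q = [[1, 3, 6, 7, 8], [2, 9], [4], [5]]

Insert each entry of the permutation into P by Schensted row insertion, recording in Q the position of each new cell.

Insert 7: appended to row 1. P = [[7]].
Insert 1: 1 bumps 7 from row 1; 7 starts row 2. P = [[1], [7]].
Insert 6: appended to row 1. P = [[1, 6], [7]].
Insert 4: 4 bumps 6 from row 1; 6 bumps 7 from row 2; 7 starts row 3. P = [[1, 4], [6], [7]].
Insert 2: 2 bumps 4 from row 1; 4 bumps 6 from row 2; 6 bumps 7 from row 3; 7 starts row 4. P = [[1, 2], [4], [6], [7]].
Insert 5: appended to row 1. P = [[1, 2, 5], [4], [6], [7]].
Insert 8: appended to row 1. P = [[1, 2, 5, 8], [4], [6], [7]].
Insert 9: appended to row 1. P = [[1, 2, 5, 8, 9], [4], [6], [7]].
Insert 3: 3 bumps 5 from row 1; 5 appends to row 2. P = [[1, 2, 3, 8, 9], [4, 5], [6], [7]].

So P = [[1, 2, 3, 8, 9], [4, 5], [6], [7]], Q = [[1, 3, 6, 7, 8], [2, 9], [4], [5]].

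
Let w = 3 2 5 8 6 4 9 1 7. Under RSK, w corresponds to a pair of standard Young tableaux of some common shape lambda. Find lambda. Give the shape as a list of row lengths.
[4, 3, 1, 1]

RSK row insertion gives P = [[1, 4, 6, 7], [2, 5, 9], [3], [8]], which has shape [4, 3, 1, 1].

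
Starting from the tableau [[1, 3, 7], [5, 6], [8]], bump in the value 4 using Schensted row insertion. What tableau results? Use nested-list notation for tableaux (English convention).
[[1, 3, 4], [5, 6, 7], [8]]

In row 1, 4 replaces 7 (the leftmost entry greater than 4); 7 is bumped to row 2. 7 is appended to row 2. The new tableau is [[1, 3, 4], [5, 6, 7], [8]].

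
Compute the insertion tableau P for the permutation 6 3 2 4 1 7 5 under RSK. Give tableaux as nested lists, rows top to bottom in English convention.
P = [[1, 4, 5], [2, 7], [3], [6]]

Insert 6: appended to row 1. P = [[6]].
Insert 3: 3 bumps 6 from row 1; 6 starts row 2. P = [[3], [6]].
Insert 2: 2 bumps 3 from row 1; 3 bumps 6 from row 2; 6 starts row 3. P = [[2], [3], [6]].
Insert 4: appended to row 1. P = [[2, 4], [3], [6]].
Insert 1: 1 bumps 2 from row 1; 2 bumps 3 from row 2; 3 bumps 6 from row 3; 6 starts row 4. P = [[1, 4], [2], [3], [6]].
Insert 7: appended to row 1. P = [[1, 4, 7], [2], [3], [6]].
Insert 5: 5 bumps 7 from row 1; 7 appends to row 2. P = [[1, 4, 5], [2, 7], [3], [6]].

So P = [[1, 4, 5], [2, 7], [3], [6]].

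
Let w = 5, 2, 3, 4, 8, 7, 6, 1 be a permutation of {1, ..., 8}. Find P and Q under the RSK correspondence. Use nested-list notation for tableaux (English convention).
P = [[1, 3, 4, 6], [2, 7], [5], [8]], Q = [[1, 3, 4, 5], [2, 6], [7], [8]]

Insert each entry of the permutation into P by Schensted row insertion, recording in Q the position of each new cell.

Insert 5: appended to row 1. P = [[5]].
Insert 2: 2 bumps 5 from row 1; 5 starts row 2. P = [[2], [5]].
Insert 3: appended to row 1. P = [[2, 3], [5]].
Insert 4: appended to row 1. P = [[2, 3, 4], [5]].
Insert 8: appended to row 1. P = [[2, 3, 4, 8], [5]].
Insert 7: 7 bumps 8 from row 1; 8 appends to row 2. P = [[2, 3, 4, 7], [5, 8]].
Insert 6: 6 bumps 7 from row 1; 7 bumps 8 from row 2; 8 starts row 3. P = [[2, 3, 4, 6], [5, 7], [8]].
Insert 1: 1 bumps 2 from row 1; 2 bumps 5 from row 2; 5 bumps 8 from row 3; 8 starts row 4. P = [[1, 3, 4, 6], [2, 7], [5], [8]].

So P = [[1, 3, 4, 6], [2, 7], [5], [8]], Q = [[1, 3, 4, 5], [2, 6], [7], [8]].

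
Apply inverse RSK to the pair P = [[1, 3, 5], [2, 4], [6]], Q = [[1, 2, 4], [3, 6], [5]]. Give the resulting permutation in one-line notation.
2 6 4 5 1 3

Reverse the RSK construction: for i from n down to 1, find the cell of Q containing i, remove the entry at that cell from P, and reverse-bump it up through P; the value ejected from row 1 is w(i).

Step i=6: Q has 6 at row 2, column 2; remove 4 from row 2 of P and reverse-bump: 4 enters row 1 and ejects 3. So w(6) = 3. P is now [[1, 4, 5], [2], [6]].
Step i=5: Q has 5 at row 3, column 1; remove 6 from row 3 of P and reverse-bump: 6 enters row 2 and ejects 2; 2 enters row 1 and ejects 1. So w(5) = 1. P is now [[2, 4, 5], [6]].
Step i=4: Q has 4 at row 1, column 3; remove that cell from P, ejecting 5. So w(4) = 5. P is now [[2, 4], [6]].
Step i=3: Q has 3 at row 2, column 1; remove 6 from row 2 of P and reverse-bump: 6 enters row 1 and ejects 4. So w(3) = 4. P is now [[2, 6]].
Step i=2: Q has 2 at row 1, column 2; remove that cell from P, ejecting 6. So w(2) = 6. P is now [[2]].
Step i=1: Q has 1 at row 1, column 1; remove that cell from P, ejecting 2. So w(1) = 2. P is now [].

So w = 2 6 4 5 1 3.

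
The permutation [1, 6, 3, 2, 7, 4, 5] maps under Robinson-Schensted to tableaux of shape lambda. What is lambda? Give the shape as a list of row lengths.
[4, 2, 1]

Row-insert each entry into an empty tableau.

After inserting 1: P = [[1]].
After inserting 6: P = [[1, 6]].
After inserting 3: P = [[1, 3], [6]].
After inserting 2: P = [[1, 2], [3], [6]].
After inserting 7: P = [[1, 2, 7], [3], [6]].
After inserting 4: P = [[1, 2, 4], [3, 7], [6]].
After inserting 5: P = [[1, 2, 4, 5], [3, 7], [6]].

The final insertion tableau P = [[1, 2, 4, 5], [3, 7], [6]] has shape [4, 2, 1].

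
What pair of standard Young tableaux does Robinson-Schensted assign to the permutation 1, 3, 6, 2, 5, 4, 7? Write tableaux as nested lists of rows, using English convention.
P = [[1, 2, 4, 7], [3, 5], [6]], Q = [[1, 2, 3, 7], [4, 5], [6]]

Insert each entry of the permutation into P by Schensted row insertion, recording in Q the position of each new cell.

Insert 1: appended to row 1. P = [[1]], Q = [[1]].
Insert 3: appended to row 1. P = [[1, 3]], Q = [[1, 2]].
Insert 6: appended to row 1. P = [[1, 3, 6]], Q = [[1, 2, 3]].
Insert 2: 2 bumps 3 from row 1; 3 starts row 2. P = [[1, 2, 6], [3]], Q = [[1, 2, 3], [4]].
Insert 5: 5 bumps 6 from row 1; 6 appends to row 2. P = [[1, 2, 5], [3, 6]], Q = [[1, 2, 3], [4, 5]].
Insert 4: 4 bumps 5 from row 1; 5 bumps 6 from row 2; 6 starts row 3. P = [[1, 2, 4], [3, 5], [6]], Q = [[1, 2, 3], [4, 5], [6]].
Insert 7: appended to row 1. P = [[1, 2, 4, 7], [3, 5], [6]], Q = [[1, 2, 3, 7], [4, 5], [6]].

So P = [[1, 2, 4, 7], [3, 5], [6]], Q = [[1, 2, 3, 7], [4, 5], [6]].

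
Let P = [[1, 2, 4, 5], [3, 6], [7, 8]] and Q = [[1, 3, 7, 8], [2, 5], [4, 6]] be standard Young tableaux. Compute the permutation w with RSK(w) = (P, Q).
7 3 8 1 6 2 4 5

Reverse RSK: for i = n, n-1, ..., 1, locate i in Q, remove the corresponding corner cell from P, and reverse-bump its entry up through P; the value ejected from row 1 is w(i).

So w = 7 3 8 1 6 2 4 5.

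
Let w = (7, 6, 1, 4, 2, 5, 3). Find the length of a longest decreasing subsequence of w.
4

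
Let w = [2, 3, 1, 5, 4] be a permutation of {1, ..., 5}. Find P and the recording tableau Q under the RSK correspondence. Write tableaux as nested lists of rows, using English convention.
P = [[1, 3, 4], [2, 5]], Q = [[1, 2, 4], [3, 5]]

Insert each entry of the permutation into P by Schensted row insertion, recording in Q the position of each new cell.

Insert 2: appended to row 1. P = [[2]], Q = [[1]].
Insert 3: appended to row 1. P = [[2, 3]], Q = [[1, 2]].
Insert 1: 1 bumps 2 from row 1; 2 starts row 2. P = [[1, 3], [2]], Q = [[1, 2], [3]].
Insert 5: appended to row 1. P = [[1, 3, 5], [2]], Q = [[1, 2, 4], [3]].
Insert 4: 4 bumps 5 from row 1; 5 appends to row 2. P = [[1, 3, 4], [2, 5]], Q = [[1, 2, 4], [3, 5]].

So P = [[1, 3, 4], [2, 5]], Q = [[1, 2, 4], [3, 5]].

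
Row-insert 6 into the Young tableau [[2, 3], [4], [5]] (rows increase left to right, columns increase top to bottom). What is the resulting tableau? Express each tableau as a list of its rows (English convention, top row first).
6 is larger than every entry of row 1, so it is appended to row 1. The new tableau is [[2, 3, 6], [4], [5]].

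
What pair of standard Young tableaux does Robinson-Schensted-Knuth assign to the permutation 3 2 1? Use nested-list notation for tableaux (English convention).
Insert each entry of the permutation into P by Schensted row insertion, recording in Q the position of each new cell.

Insert 3: appended to row 1. P = [[3]].
Insert 2: 2 bumps 3 from row 1; 3 starts row 2. P = [[2], [3]].
Insert 1: 1 bumps 2 from row 1; 2 bumps 3 from row 2; 3 starts row 3. P = [[1], [2], [3]].

So P = [[1], [2], [3]], Q = [[1], [2], [3]].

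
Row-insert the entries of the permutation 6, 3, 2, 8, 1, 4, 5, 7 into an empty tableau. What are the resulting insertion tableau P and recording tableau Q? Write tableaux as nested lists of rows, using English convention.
Insert each entry of the permutation into P by Schensted row insertion, recording in Q the position of each new cell.

Insert 6: appended to row 1. P = [[6]], Q = [[1]].
Insert 3: 3 bumps 6 from row 1; 6 starts row 2. P = [[3], [6]], Q = [[1], [2]].
Insert 2: 2 bumps 3 from row 1; 3 bumps 6 from row 2; 6 starts row 3. P = [[2], [3], [6]], Q = [[1], [2], [3]].
Insert 8: appended to row 1. P = [[2, 8], [3], [6]], Q = [[1, 4], [2], [3]].
Insert 1: 1 bumps 2 from row 1; 2 bumps 3 from row 2; 3 bumps 6 from row 3; 6 starts row 4. P = [[1, 8], [2], [3], [6]], Q = [[1, 4], [2], [3], [5]].
Insert 4: 4 bumps 8 from row 1; 8 appends to row 2. P = [[1, 4], [2, 8], [3], [6]], Q = [[1, 4], [2, 6], [3], [5]].
Insert 5: appended to row 1. P = [[1, 4, 5], [2, 8], [3], [6]], Q = [[1, 4, 7], [2, 6], [3], [5]].
Insert 7: appended to row 1. P = [[1, 4, 5, 7], [2, 8], [3], [6]], Q = [[1, 4, 7, 8], [2, 6], [3], [5]].

So P = [[1, 4, 5, 7], [2, 8], [3], [6]], Q = [[1, 4, 7, 8], [2, 6], [3], [5]].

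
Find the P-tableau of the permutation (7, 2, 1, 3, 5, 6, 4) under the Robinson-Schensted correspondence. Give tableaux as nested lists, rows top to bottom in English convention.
P = [[1, 3, 4, 6], [2, 5], [7]]

Insert 7: appended to row 1. P = [[7]].
Insert 2: 2 bumps 7 from row 1; 7 starts row 2. P = [[2], [7]].
Insert 1: 1 bumps 2 from row 1; 2 bumps 7 from row 2; 7 starts row 3. P = [[1], [2], [7]].
Insert 3: appended to row 1. P = [[1, 3], [2], [7]].
Insert 5: appended to row 1. P = [[1, 3, 5], [2], [7]].
Insert 6: appended to row 1. P = [[1, 3, 5, 6], [2], [7]].
Insert 4: 4 bumps 5 from row 1; 5 appends to row 2. P = [[1, 3, 4, 6], [2, 5], [7]].

So P = [[1, 3, 4, 6], [2, 5], [7]].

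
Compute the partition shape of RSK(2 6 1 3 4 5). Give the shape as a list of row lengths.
RSK row insertion gives P = [[1, 3, 4, 5], [2, 6]], which has shape [4, 2].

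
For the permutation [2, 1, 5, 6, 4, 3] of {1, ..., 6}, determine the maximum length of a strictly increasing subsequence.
3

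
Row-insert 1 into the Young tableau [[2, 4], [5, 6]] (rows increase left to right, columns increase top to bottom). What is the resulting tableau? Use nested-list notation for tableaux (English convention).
[[1, 4], [2, 6], [5]]

In row 1, 1 replaces 2 (the leftmost entry greater than 1); 2 is bumped to row 2. In row 2, 2 replaces 5 (the leftmost entry greater than 2); 5 is bumped to row 3. 5 starts a new row 3. The new tableau is [[1, 4], [2, 6], [5]].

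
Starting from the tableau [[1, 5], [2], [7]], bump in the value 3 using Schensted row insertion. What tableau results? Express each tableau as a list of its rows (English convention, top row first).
In row 1, 3 replaces 5 (the leftmost entry greater than 3); 5 is bumped to row 2. 5 is appended to row 2. The new tableau is [[1, 3], [2, 5], [7]].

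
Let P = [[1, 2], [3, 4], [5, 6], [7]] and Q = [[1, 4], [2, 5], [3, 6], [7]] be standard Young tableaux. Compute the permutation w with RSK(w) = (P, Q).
5 3 1 7 6 4 2

Reverse the RSK construction: for i from n down to 1, find the cell of Q containing i, remove the entry at that cell from P, and reverse-bump it up through P; the value ejected from row 1 is w(i).

Step i=7: Q has 7 at row 4, column 1; remove 7 from row 4 of P and reverse-bump: 7 enters row 3 and ejects 6; 6 enters row 2 and ejects 4; 4 enters row 1 and ejects 2. So w(7) = 2. P is now [[1, 4], [3, 6], [5, 7]].
Step i=6: Q has 6 at row 3, column 2; remove 7 from row 3 of P and reverse-bump: 7 enters row 2 and ejects 6; 6 enters row 1 and ejects 4. So w(6) = 4. P is now [[1, 6], [3, 7], [5]].
Step i=5: Q has 5 at row 2, column 2; remove 7 from row 2 of P and reverse-bump: 7 enters row 1 and ejects 6. So w(5) = 6. P is now [[1, 7], [3], [5]].
Step i=4: Q has 4 at row 1, column 2; remove that cell from P, ejecting 7. So w(4) = 7. P is now [[1], [3], [5]].
Step i=3: Q has 3 at row 3, column 1; remove 5 from row 3 of P and reverse-bump: 5 enters row 2 and ejects 3; 3 enters row 1 and ejects 1. So w(3) = 1. P is now [[3], [5]].
Step i=2: Q has 2 at row 2, column 1; remove 5 from row 2 of P and reverse-bump: 5 enters row 1 and ejects 3. So w(2) = 3. P is now [[5]].
Step i=1: Q has 1 at row 1, column 1; remove that cell from P, ejecting 5. So w(1) = 5. P is now [].

So w = 5 3 1 7 6 4 2.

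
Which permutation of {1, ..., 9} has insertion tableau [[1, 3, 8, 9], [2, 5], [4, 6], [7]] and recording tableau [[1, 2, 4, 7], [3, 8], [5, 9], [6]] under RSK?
Reverse the RSK construction: for i from n down to 1, find the cell of Q containing i, remove the entry at that cell from P, and reverse-bump it up through P; the value ejected from row 1 is w(i).

Step i=9: Q has 9 at row 3, column 2; remove 6 from row 3 of P and reverse-bump: 6 enters row 2 and ejects 5; 5 enters row 1 and ejects 3. So w(9) = 3. P is now [[1, 5, 8, 9], [2, 6], [4], [7]].
Step i=8: Q has 8 at row 2, column 2; remove 6 from row 2 of P and reverse-bump: 6 enters row 1 and ejects 5. So w(8) = 5. P is now [[1, 6, 8, 9], [2], [4], [7]].
Step i=7: Q has 7 at row 1, column 4; remove that cell from P, ejecting 9. So w(7) = 9. P is now [[1, 6, 8], [2], [4], [7]].
Step i=6: Q has 6 at row 4, column 1; remove 7 from row 4 of P and reverse-bump: 7 enters row 3 and ejects 4; 4 enters row 2 and ejects 2; 2 enters row 1 and ejects 1. So w(6) = 1. P is now [[2, 6, 8], [4], [7]].
Step i=5: Q has 5 at row 3, column 1; remove 7 from row 3 of P and reverse-bump: 7 enters row 2 and ejects 4; 4 enters row 1 and ejects 2. So w(5) = 2. P is now [[4, 6, 8], [7]].
Step i=4: Q has 4 at row 1, column 3; remove that cell from P, ejecting 8. So w(4) = 8. P is now [[4, 6], [7]].
Step i=3: Q has 3 at row 2, column 1; remove 7 from row 2 of P and reverse-bump: 7 enters row 1 and ejects 6. So w(3) = 6. P is now [[4, 7]].
Step i=2: Q has 2 at row 1, column 2; remove that cell from P, ejecting 7. So w(2) = 7. P is now [[4]].
Step i=1: Q has 1 at row 1, column 1; remove that cell from P, ejecting 4. So w(1) = 4. P is now [].

So w = 4 7 6 8 2 1 9 5 3.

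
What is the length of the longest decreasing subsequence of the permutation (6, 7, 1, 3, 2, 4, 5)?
3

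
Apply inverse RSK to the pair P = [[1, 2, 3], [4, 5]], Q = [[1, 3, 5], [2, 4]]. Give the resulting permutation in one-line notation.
4 1 5 2 3

Reverse the RSK construction: for i from n down to 1, find the cell of Q containing i, remove the entry at that cell from P, and reverse-bump it up through P; the value ejected from row 1 is w(i).

Step i=5: Q has 5 at row 1, column 3; remove that cell from P, ejecting 3. So w(5) = 3. P is now [[1, 2], [4, 5]].
Step i=4: Q has 4 at row 2, column 2; remove 5 from row 2 of P and reverse-bump: 5 enters row 1 and ejects 2. So w(4) = 2. P is now [[1, 5], [4]].
Step i=3: Q has 3 at row 1, column 2; remove that cell from P, ejecting 5. So w(3) = 5. P is now [[1], [4]].
Step i=2: Q has 2 at row 2, column 1; remove 4 from row 2 of P and reverse-bump: 4 enters row 1 and ejects 1. So w(2) = 1. P is now [[4]].
Step i=1: Q has 1 at row 1, column 1; remove that cell from P, ejecting 4. So w(1) = 4. P is now [].

So w = 4 1 5 2 3.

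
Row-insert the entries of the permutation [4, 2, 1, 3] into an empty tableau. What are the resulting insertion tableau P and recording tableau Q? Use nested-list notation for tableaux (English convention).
P = [[1, 3], [2], [4]], Q = [[1, 4], [2], [3]]

Insert each entry of the permutation into P by Schensted row insertion, recording in Q the position of each new cell.

After inserting 4: P = [[4]].
After inserting 2: P = [[2], [4]].
After inserting 1: P = [[1], [2], [4]].
After inserting 3: P = [[1, 3], [2], [4]].

So P = [[1, 3], [2], [4]], Q = [[1, 4], [2], [3]].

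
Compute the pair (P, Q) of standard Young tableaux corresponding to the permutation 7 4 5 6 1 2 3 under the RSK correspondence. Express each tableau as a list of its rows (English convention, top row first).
Insert each entry of the permutation into P by Schensted row insertion, recording in Q the position of each new cell.

Insert 7: appended to row 1. P = [[7]].
Insert 4: 4 bumps 7 from row 1; 7 starts row 2. P = [[4], [7]].
Insert 5: appended to row 1. P = [[4, 5], [7]].
Insert 6: appended to row 1. P = [[4, 5, 6], [7]].
Insert 1: 1 bumps 4 from row 1; 4 bumps 7 from row 2; 7 starts row 3. P = [[1, 5, 6], [4], [7]].
Insert 2: 2 bumps 5 from row 1; 5 appends to row 2. P = [[1, 2, 6], [4, 5], [7]].
Insert 3: 3 bumps 6 from row 1; 6 appends to row 2. P = [[1, 2, 3], [4, 5, 6], [7]].

So P = [[1, 2, 3], [4, 5, 6], [7]], Q = [[1, 3, 4], [2, 6, 7], [5]].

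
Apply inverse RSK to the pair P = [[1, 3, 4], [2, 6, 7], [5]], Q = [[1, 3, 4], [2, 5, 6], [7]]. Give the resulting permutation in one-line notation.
Reverse the RSK construction: for i from n down to 1, find the cell of Q containing i, remove the entry at that cell from P, and reverse-bump it up through P; the value ejected from row 1 is w(i).

Step i=7: Q has 7 at row 3, column 1; remove 5 from row 3 of P and reverse-bump: 5 enters row 2 and ejects 2; 2 enters row 1 and ejects 1. So w(7) = 1. P is now [[2, 3, 4], [5, 6, 7]].
Step i=6: Q has 6 at row 2, column 3; remove 7 from row 2 of P and reverse-bump: 7 enters row 1 and ejects 4. So w(6) = 4. P is now [[2, 3, 7], [5, 6]].
Step i=5: Q has 5 at row 2, column 2; remove 6 from row 2 of P and reverse-bump: 6 enters row 1 and ejects 3. So w(5) = 3. P is now [[2, 6, 7], [5]].
Step i=4: Q has 4 at row 1, column 3; remove that cell from P, ejecting 7. So w(4) = 7. P is now [[2, 6], [5]].
Step i=3: Q has 3 at row 1, column 2; remove that cell from P, ejecting 6. So w(3) = 6. P is now [[2], [5]].
Step i=2: Q has 2 at row 2, column 1; remove 5 from row 2 of P and reverse-bump: 5 enters row 1 and ejects 2. So w(2) = 2. P is now [[5]].
Step i=1: Q has 1 at row 1, column 1; remove that cell from P, ejecting 5. So w(1) = 5. P is now [].

So w = 5 2 6 7 3 4 1.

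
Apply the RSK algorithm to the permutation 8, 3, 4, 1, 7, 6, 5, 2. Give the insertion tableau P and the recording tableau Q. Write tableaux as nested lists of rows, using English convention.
P = [[1, 2, 5], [3, 4], [6], [7], [8]], Q = [[1, 3, 5], [2, 6], [4], [7], [8]]

Insert each entry of the permutation into P by Schensted row insertion, recording in Q the position of each new cell.

After inserting 8: P = [[8]].
After inserting 3: P = [[3], [8]].
After inserting 4: P = [[3, 4], [8]].
After inserting 1: P = [[1, 4], [3], [8]].
After inserting 7: P = [[1, 4, 7], [3], [8]].
After inserting 6: P = [[1, 4, 6], [3, 7], [8]].
After inserting 5: P = [[1, 4, 5], [3, 6], [7], [8]].
After inserting 2: P = [[1, 2, 5], [3, 4], [6], [7], [8]].

So P = [[1, 2, 5], [3, 4], [6], [7], [8]], Q = [[1, 3, 5], [2, 6], [4], [7], [8]].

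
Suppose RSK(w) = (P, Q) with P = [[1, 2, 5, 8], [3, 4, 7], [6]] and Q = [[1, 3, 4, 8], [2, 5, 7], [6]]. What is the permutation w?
Reverse the RSK construction: for i from n down to 1, find the cell of Q containing i, remove the entry at that cell from P, and reverse-bump it up through P; the value ejected from row 1 is w(i).

Step i=8: Q has 8 at row 1, column 4; remove that cell from P, ejecting 8. So w(8) = 8. P is now [[1, 2, 5], [3, 4, 7], [6]].
Step i=7: Q has 7 at row 2, column 3; remove 7 from row 2 of P and reverse-bump: 7 enters row 1 and ejects 5. So w(7) = 5. P is now [[1, 2, 7], [3, 4], [6]].
Step i=6: Q has 6 at row 3, column 1; remove 6 from row 3 of P and reverse-bump: 6 enters row 2 and ejects 4; 4 enters row 1 and ejects 2. So w(6) = 2. P is now [[1, 4, 7], [3, 6]].
Step i=5: Q has 5 at row 2, column 2; remove 6 from row 2 of P and reverse-bump: 6 enters row 1 and ejects 4. So w(5) = 4. P is now [[1, 6, 7], [3]].
Step i=4: Q has 4 at row 1, column 3; remove that cell from P, ejecting 7. So w(4) = 7. P is now [[1, 6], [3]].
Step i=3: Q has 3 at row 1, column 2; remove that cell from P, ejecting 6. So w(3) = 6. P is now [[1], [3]].
Step i=2: Q has 2 at row 2, column 1; remove 3 from row 2 of P and reverse-bump: 3 enters row 1 and ejects 1. So w(2) = 1. P is now [[3]].
Step i=1: Q has 1 at row 1, column 1; remove that cell from P, ejecting 3. So w(1) = 3. P is now [].

So w = 3 1 6 7 4 2 5 8.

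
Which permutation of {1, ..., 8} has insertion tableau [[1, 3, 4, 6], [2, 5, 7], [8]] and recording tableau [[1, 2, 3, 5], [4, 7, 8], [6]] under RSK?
2 3 8 5 7 1 4 6

Reverse the RSK construction: for i from n down to 1, find the cell of Q containing i, remove the entry at that cell from P, and reverse-bump it up through P; the value ejected from row 1 is w(i).

Step i=8: Q has 8 at row 2, column 3; remove 7 from row 2 of P and reverse-bump: 7 enters row 1 and ejects 6. So w(8) = 6. P is now [[1, 3, 4, 7], [2, 5], [8]].
Step i=7: Q has 7 at row 2, column 2; remove 5 from row 2 of P and reverse-bump: 5 enters row 1 and ejects 4. So w(7) = 4. P is now [[1, 3, 5, 7], [2], [8]].
Step i=6: Q has 6 at row 3, column 1; remove 8 from row 3 of P and reverse-bump: 8 enters row 2 and ejects 2; 2 enters row 1 and ejects 1. So w(6) = 1. P is now [[2, 3, 5, 7], [8]].
Step i=5: Q has 5 at row 1, column 4; remove that cell from P, ejecting 7. So w(5) = 7. P is now [[2, 3, 5], [8]].
Step i=4: Q has 4 at row 2, column 1; remove 8 from row 2 of P and reverse-bump: 8 enters row 1 and ejects 5. So w(4) = 5. P is now [[2, 3, 8]].
Step i=3: Q has 3 at row 1, column 3; remove that cell from P, ejecting 8. So w(3) = 8. P is now [[2, 3]].
Step i=2: Q has 2 at row 1, column 2; remove that cell from P, ejecting 3. So w(2) = 3. P is now [[2]].
Step i=1: Q has 1 at row 1, column 1; remove that cell from P, ejecting 2. So w(1) = 2. P is now [].

So w = 2 3 8 5 7 1 4 6.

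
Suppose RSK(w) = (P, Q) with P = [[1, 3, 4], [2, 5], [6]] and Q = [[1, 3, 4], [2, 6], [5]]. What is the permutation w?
6 2 3 5 1 4

Reverse RSK: for i = n, n-1, ..., 1, locate i in Q, remove the corresponding corner cell from P, and reverse-bump its entry up through P; the value ejected from row 1 is w(i).

So w = 6 2 3 5 1 4.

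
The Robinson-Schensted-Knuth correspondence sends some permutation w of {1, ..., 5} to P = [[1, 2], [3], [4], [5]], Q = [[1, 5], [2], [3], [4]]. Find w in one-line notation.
Reverse the RSK construction: for i from n down to 1, find the cell of Q containing i, remove the entry at that cell from P, and reverse-bump it up through P; the value ejected from row 1 is w(i).

Step i=5: Q has 5 at row 1, column 2; remove that cell from P, ejecting 2. So w(5) = 2. P is now [[1], [3], [4], [5]].
Step i=4: Q has 4 at row 4, column 1; remove 5 from row 4 of P and reverse-bump: 5 enters row 3 and ejects 4; 4 enters row 2 and ejects 3; 3 enters row 1 and ejects 1. So w(4) = 1. P is now [[3], [4], [5]].
Step i=3: Q has 3 at row 3, column 1; remove 5 from row 3 of P and reverse-bump: 5 enters row 2 and ejects 4; 4 enters row 1 and ejects 3. So w(3) = 3. P is now [[4], [5]].
Step i=2: Q has 2 at row 2, column 1; remove 5 from row 2 of P and reverse-bump: 5 enters row 1 and ejects 4. So w(2) = 4. P is now [[5]].
Step i=1: Q has 1 at row 1, column 1; remove that cell from P, ejecting 5. So w(1) = 5. P is now [].

So w = 5 4 3 1 2.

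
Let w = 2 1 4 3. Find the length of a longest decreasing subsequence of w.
2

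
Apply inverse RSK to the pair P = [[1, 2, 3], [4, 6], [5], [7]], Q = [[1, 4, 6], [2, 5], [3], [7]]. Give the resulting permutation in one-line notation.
7 5 1 6 2 4 3

Reverse the RSK construction: for i from n down to 1, find the cell of Q containing i, remove the entry at that cell from P, and reverse-bump it up through P; the value ejected from row 1 is w(i).

Step i=7: Q has 7 at row 4, column 1; remove 7 from row 4 of P and reverse-bump: 7 enters row 3 and ejects 5; 5 enters row 2 and ejects 4; 4 enters row 1 and ejects 3. So w(7) = 3. P is now [[1, 2, 4], [5, 6], [7]].
Step i=6: Q has 6 at row 1, column 3; remove that cell from P, ejecting 4. So w(6) = 4. P is now [[1, 2], [5, 6], [7]].
Step i=5: Q has 5 at row 2, column 2; remove 6 from row 2 of P and reverse-bump: 6 enters row 1 and ejects 2. So w(5) = 2. P is now [[1, 6], [5], [7]].
Step i=4: Q has 4 at row 1, column 2; remove that cell from P, ejecting 6. So w(4) = 6. P is now [[1], [5], [7]].
Step i=3: Q has 3 at row 3, column 1; remove 7 from row 3 of P and reverse-bump: 7 enters row 2 and ejects 5; 5 enters row 1 and ejects 1. So w(3) = 1. P is now [[5], [7]].
Step i=2: Q has 2 at row 2, column 1; remove 7 from row 2 of P and reverse-bump: 7 enters row 1 and ejects 5. So w(2) = 5. P is now [[7]].
Step i=1: Q has 1 at row 1, column 1; remove that cell from P, ejecting 7. So w(1) = 7. P is now [].

So w = 7 5 1 6 2 4 3.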